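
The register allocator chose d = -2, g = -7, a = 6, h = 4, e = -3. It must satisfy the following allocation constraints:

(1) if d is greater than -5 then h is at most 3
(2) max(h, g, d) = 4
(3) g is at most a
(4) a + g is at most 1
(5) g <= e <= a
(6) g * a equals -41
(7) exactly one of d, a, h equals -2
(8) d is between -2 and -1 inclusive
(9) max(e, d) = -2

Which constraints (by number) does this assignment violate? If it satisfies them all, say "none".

(1) d = -2 > -5, so we need h ≤ 3; but h = 4 > 3 — violated.
(2) max(4, -7, -2) = 4 — satisfied.
(3) g = -7, a = 6; -7 ≤ 6 — satisfied.
(4) a + g = 6 + (-7) = -1; -1 ≤ 1 — satisfied.
(5) values -7 <= -3 <= 6 — satisfied.
(6) g * a = -7 * 6 = -42, not -41 — violated.
(7) d=-2, a=6, h=4; 1 of them equals -2 — satisfied.
(8) d = -2 lies in [-2, -1] — satisfied.
(9) max(-3, -2) = -2 — satisfied.

Violated: 1, 6.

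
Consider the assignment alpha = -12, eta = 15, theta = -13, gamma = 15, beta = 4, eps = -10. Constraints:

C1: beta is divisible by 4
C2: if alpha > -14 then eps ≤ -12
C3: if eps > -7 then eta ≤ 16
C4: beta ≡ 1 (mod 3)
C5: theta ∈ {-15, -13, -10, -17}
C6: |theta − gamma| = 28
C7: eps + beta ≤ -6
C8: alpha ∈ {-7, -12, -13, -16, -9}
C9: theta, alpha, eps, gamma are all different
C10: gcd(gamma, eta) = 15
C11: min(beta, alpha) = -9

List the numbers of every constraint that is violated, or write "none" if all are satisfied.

C1: 4 / 4 = 1, so 4 divides 4  holds
C2: alpha = -12 > -14, so we need eps ≤ -12; but eps = -10 > -12  fails
C3: eps = -10, not > -7; antecedent false, conditional vacuously true  holds
C4: 4 mod 3 = 1  holds
C5: theta = -13 is in {-15, -13, -10, -17}  holds
C6: |-13 − 15| = 28  holds
C7: eps + beta = -10 + 4 = -6; -6 ≤ -6  holds
C8: alpha = -12 is in {-7, -12, -13, -16, -9}  holds
C9: values -13, -12, -10, 15 are pairwise distinct  holds
C10: gcd(15, 15) = 15  holds
C11: min(4, -12) = -12, not -9  fails

Constraints 2 and 11 are violated.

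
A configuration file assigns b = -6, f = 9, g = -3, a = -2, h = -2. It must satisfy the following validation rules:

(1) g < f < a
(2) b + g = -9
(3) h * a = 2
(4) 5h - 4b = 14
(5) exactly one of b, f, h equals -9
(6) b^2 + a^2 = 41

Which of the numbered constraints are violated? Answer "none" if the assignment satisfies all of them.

Violated: 1, 3, 5, and 6.

(1) values -3, 9, -2; f = 9 is not < a = -2  ✘
(2) b + g = -6 + (-3) = -9  ✔
(3) h * a = -2 * (-2) = 4, not 2  ✘
(4) 5h - 4b = 5(-2) - 4(-6) = 14  ✔
(5) b=-6, f=9, h=-2; 0 of them equal -9, not exactly one  ✘
(6) b^2 + a^2 = (-6)^2 + (-2)^2 = 36 + 4 = 40, not 41  ✘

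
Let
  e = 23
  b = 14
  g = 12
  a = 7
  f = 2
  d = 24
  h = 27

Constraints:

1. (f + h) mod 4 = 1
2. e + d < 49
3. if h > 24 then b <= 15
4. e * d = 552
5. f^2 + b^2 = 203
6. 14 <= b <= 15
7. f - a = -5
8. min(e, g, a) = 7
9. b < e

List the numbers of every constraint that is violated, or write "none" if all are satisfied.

1. f + h = 29; 29 mod 4 = 1 — satisfied.
2. e + d = 23 + 24 = 47; 47 < 49 — satisfied.
3. h = 27 > 24, so we need b ≤ 15; b = 14 ≤ 15 — satisfied.
4. e * d = 23 * 24 = 552 — satisfied.
5. f^2 + b^2 = 2^2 + 14^2 = 4 + 196 = 200, not 203 — violated.
6. b = 14 lies in [14, 15] — satisfied.
7. f - a = 2 - 7 = -5 — satisfied.
8. min(23, 12, 7) = 7 — satisfied.
9. b = 14, e = 23; 14 < 23 — satisfied.

Violated: 5.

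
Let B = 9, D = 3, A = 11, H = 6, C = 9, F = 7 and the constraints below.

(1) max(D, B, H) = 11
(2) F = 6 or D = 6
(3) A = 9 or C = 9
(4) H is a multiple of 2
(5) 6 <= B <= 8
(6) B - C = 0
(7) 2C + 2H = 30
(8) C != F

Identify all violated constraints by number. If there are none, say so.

Violated: 1, 2, and 5.

(1) max(3, 9, 6) = 9, not 11 — does not hold.
(2) F = 7 ≠ 6 and D = 3 ≠ 6; both disjuncts false — does not hold.
(3) A = 11 ≠ 9, but C = 9 = 9 (second disjunct) — holds.
(4) 6 / 2 = 3, so 2 divides 6 — holds.
(5) B = 9 is outside [6, 8] — does not hold.
(6) B - C = 9 - 9 = 0 — holds.
(7) 2C + 2H = 2(9) + 2(6) = 30 — holds.
(8) C = 9, F = 7; distinct — holds.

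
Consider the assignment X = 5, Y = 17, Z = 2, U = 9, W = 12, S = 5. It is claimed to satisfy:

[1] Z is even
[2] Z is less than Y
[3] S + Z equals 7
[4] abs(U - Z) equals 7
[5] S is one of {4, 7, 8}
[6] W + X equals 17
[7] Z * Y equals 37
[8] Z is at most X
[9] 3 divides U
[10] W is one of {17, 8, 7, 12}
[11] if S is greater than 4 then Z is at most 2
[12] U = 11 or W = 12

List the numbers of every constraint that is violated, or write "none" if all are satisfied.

[1] Z = 2 is even  ✔
[2] Z = 2, Y = 17; 2 < 17  ✔
[3] S + Z = 5 + 2 = 7  ✔
[4] abs(9 - 2) = 7  ✔
[5] S = 5 is not in {4, 7, 8}  ✘
[6] W + X = 12 + 5 = 17  ✔
[7] Z * Y = 2 * 17 = 34, not 37  ✘
[8] Z = 2, X = 5; 2 ≤ 5  ✔
[9] 9 / 3 = 3, so 3 divides 9  ✔
[10] W = 12 is in {17, 8, 7, 12}  ✔
[11] S = 5 > 4, so we need Z ≤ 2; Z = 2 ≤ 2  ✔
[12] U = 9 ≠ 11, but W = 12 = 12 (second disjunct)  ✔

Constraints 5, 7 are violated.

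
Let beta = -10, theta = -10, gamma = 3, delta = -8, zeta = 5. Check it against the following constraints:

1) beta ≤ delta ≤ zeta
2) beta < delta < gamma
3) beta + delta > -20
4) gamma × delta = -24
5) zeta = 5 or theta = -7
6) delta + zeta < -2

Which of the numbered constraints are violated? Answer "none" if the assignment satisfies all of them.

1) values -10 ≤ -8 ≤ 5 — holds.
2) values -10 < -8 < 3 — holds.
3) beta + delta = -10 + (-8) = -18; -18 > -20 — holds.
4) gamma × delta = 3 × (-8) = -24 — holds.
5) zeta = 5 = 5 (first disjunct) — holds.
6) delta + zeta = -8 + 5 = -3; -3 < -2 — holds.

None — every constraint holds.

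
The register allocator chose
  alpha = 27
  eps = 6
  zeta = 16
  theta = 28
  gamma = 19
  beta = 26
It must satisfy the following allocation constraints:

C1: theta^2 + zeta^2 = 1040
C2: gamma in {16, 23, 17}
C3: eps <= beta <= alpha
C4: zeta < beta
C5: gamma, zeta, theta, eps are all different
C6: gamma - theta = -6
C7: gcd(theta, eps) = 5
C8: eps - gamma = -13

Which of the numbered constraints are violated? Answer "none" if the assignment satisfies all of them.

No — constraints 2, 6, 7 are not satisfied.

C1: theta^2 + zeta^2 = 28^2 + 16^2 = 784 + 256 = 1040  holds
C2: gamma = 19 is not in {16, 23, 17}  fails
C3: values 6 <= 26 <= 27  holds
C4: zeta = 16, beta = 26; 16 < 26  holds
C5: values 19, 16, 28, 6 are pairwise distinct  holds
C6: gamma - theta = 19 - 28 = -9, not -6  fails
C7: gcd(28, 6) = 2, not 5  fails
C8: eps - gamma = 6 - 19 = -13  holds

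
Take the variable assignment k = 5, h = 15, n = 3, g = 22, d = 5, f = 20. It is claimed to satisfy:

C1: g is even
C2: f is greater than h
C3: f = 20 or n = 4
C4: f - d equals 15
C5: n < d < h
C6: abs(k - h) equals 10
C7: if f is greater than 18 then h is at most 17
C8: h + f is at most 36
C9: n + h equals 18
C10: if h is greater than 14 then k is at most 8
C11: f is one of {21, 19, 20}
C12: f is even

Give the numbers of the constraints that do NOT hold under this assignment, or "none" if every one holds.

C1: g = 22 is even — holds.
C2: f = 20, h = 15; 20 > 15 — holds.
C3: f = 20 = 20 (first disjunct) — holds.
C4: f - d = 20 - 5 = 15 — holds.
C5: values 3 < 5 < 15 — holds.
C6: abs(5 - 15) = 10 — holds.
C7: f = 20 > 18, so we need h ≤ 17; h = 15 ≤ 17 — holds.
C8: h + f = 15 + 20 = 35; 35 ≤ 36 — holds.
C9: n + h = 3 + 15 = 18 — holds.
C10: h = 15 > 14, so we need k ≤ 8; k = 5 ≤ 8 — holds.
C11: f = 20 is in {21, 19, 20} — holds.
C12: f = 20 is even — holds.

None — every constraint holds.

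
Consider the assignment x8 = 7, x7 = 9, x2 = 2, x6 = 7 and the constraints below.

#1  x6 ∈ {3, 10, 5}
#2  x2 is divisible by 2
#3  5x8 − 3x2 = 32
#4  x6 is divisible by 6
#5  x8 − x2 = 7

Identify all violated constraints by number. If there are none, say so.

#1 x6 = 7 is not in {3, 10, 5} — violated.
#2 2 / 2 = 1, so 2 divides 2 — OK.
#3 5x8 − 3x2 = 5(7) − 3(2) = 29, not 32 — violated.
#4 7 = 6×1 + 1, so 6 does not divide 7 — violated.
#5 x8 − x2 = 7 − 2 = 5, not 7 — violated.

Constraints 1, 3, 4, and 5 do not hold.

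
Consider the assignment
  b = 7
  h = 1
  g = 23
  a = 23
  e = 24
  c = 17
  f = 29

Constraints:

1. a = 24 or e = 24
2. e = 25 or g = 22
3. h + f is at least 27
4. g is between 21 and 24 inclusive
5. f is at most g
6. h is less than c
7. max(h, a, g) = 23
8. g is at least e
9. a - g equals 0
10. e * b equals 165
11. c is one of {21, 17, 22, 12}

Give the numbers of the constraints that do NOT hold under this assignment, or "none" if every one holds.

No — constraints 2, 5, 8, and 10 are not satisfied.

1. a = 23 ≠ 24, but e = 24 = 24 (second disjunct)  yes
2. e = 24 ≠ 25 and g = 23 ≠ 22; both disjuncts false  no
3. h + f = 1 + 29 = 30; 30 ≥ 27  yes
4. g = 23 lies in [21, 24]  yes
5. f = 29, g = 23; 29 > 23 (want ≤)  no
6. h = 1, c = 17; 1 < 17  yes
7. max(1, 23, 23) = 23  yes
8. g = 23, e = 24; 23 < 24 (want ≥)  no
9. a - g = 23 - 23 = 0  yes
10. e * b = 24 * 7 = 168, not 165  no
11. c = 17 is in {21, 17, 22, 12}  yes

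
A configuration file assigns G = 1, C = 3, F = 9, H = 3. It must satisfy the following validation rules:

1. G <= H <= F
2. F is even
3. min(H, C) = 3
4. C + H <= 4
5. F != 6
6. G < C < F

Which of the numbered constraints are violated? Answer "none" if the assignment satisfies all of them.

1. values 1 <= 3 <= 9 — OK.
2. F = 9 is odd — violated.
3. min(3, 3) = 3 — OK.
4. C + H = 3 + 3 = 6; 6 > 4, bound 4 not met — violated.
5. F = 9, and 9 ≠ 6 — OK.
6. values 1 < 3 < 9 — OK.

Violated: 2 and 4.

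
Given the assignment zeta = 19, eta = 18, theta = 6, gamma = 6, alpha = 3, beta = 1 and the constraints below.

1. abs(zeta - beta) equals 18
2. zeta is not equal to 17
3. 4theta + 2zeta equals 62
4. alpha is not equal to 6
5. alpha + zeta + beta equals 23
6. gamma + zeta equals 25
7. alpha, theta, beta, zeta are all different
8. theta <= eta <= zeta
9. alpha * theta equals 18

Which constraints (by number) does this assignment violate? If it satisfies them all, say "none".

1. abs(19 - 1) = 18  true
2. zeta = 19, and 19 ≠ 17  true
3. 4theta + 2zeta = 4(6) + 2(19) = 62  true
4. alpha = 3, and 3 ≠ 6  true
5. alpha + zeta + beta = 3 + 19 + 1 = 23  true
6. gamma + zeta = 6 + 19 = 25  true
7. values 3, 6, 1, 19 are pairwise distinct  true
8. values 6 <= 18 <= 19  true
9. alpha * theta = 3 * 6 = 18  true

No violations.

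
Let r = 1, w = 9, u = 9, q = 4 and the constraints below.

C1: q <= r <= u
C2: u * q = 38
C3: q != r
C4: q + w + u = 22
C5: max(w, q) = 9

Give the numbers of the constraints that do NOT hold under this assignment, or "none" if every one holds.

The assignment fails constraints 1 and 2.

C1: values 4, 1, 9; q = 4 is not <= r = 1 — does not hold.
C2: u * q = 9 * 4 = 36, not 38 — does not hold.
C3: q = 4, r = 1; distinct — holds.
C4: q + w + u = 4 + 9 + 9 = 22 — holds.
C5: max(9, 4) = 9 — holds.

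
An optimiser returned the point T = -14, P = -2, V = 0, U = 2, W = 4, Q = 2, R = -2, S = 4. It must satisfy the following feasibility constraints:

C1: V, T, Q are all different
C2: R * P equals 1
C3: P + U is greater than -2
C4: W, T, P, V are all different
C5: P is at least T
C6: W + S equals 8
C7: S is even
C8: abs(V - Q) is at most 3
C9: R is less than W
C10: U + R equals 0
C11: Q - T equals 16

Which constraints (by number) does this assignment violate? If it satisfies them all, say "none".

C1: values 0, -14, 2 are pairwise distinct — OK.
C2: R * P = -2 * (-2) = 4, not 1 — violated.
C3: P + U = -2 + 2 = 0; 0 > -2 — OK.
C4: values 4, -14, -2, 0 are pairwise distinct — OK.
C5: P = -2, T = -14; -2 ≥ -14 — OK.
C6: W + S = 4 + 4 = 8 — OK.
C7: S = 4 is even — OK.
C8: abs(0 - 2) = 2; 2 ≤ 3 — OK.
C9: R = -2, W = 4; -2 < 4 — OK.
C10: U + R = 2 + (-2) = 0 — OK.
C11: Q - T = 2 - (-14) = 16 — OK.

No — constraint 2 is not satisfied.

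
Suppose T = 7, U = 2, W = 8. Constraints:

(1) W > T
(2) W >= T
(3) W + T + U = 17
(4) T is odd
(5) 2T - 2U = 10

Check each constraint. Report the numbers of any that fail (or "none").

(1) W = 8, T = 7; 8 > 7 — holds.
(2) W = 8, T = 7; 8 ≥ 7 — holds.
(3) W + T + U = 8 + 7 + 2 = 17 — holds.
(4) T = 7 is odd — holds.
(5) 2T - 2U = 2(7) - 2(2) = 10 — holds.

None — every constraint holds.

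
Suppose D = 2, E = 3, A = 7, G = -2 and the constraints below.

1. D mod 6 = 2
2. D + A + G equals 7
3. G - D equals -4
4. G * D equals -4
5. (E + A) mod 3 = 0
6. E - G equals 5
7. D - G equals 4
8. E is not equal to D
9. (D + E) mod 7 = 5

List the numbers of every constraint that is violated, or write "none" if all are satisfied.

1. 2 mod 6 = 2 — holds.
2. D + A + G = 2 + 7 + (-2) = 7 — holds.
3. G - D = -2 - 2 = -4 — holds.
4. G * D = -2 * 2 = -4 — holds.
5. E + A = 10; 10 mod 3 = 1, not 0 — does not hold.
6. E - G = 3 - (-2) = 5 — holds.
7. D - G = 2 - (-2) = 4 — holds.
8. E = 3, D = 2; distinct — holds.
9. D + E = 5; 5 mod 7 = 5 — holds.

The assignment fails constraint 5.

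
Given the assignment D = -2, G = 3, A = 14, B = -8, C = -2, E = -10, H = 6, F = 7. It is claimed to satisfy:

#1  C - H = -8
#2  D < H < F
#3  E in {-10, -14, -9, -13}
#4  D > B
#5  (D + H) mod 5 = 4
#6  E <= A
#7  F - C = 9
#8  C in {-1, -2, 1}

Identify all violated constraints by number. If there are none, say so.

#1 C - H = -2 - 6 = -8 — holds.
#2 values -2 < 6 < 7 — holds.
#3 E = -10 is in {-10, -14, -9, -13} — holds.
#4 D = -2, B = -8; -2 > -8 — holds.
#5 D + H = 4; 4 mod 5 = 4 — holds.
#6 E = -10, A = 14; -10 ≤ 14 — holds.
#7 F - C = 7 - (-2) = 9 — holds.
#8 C = -2 is in {-1, -2, 1} — holds.

No violations.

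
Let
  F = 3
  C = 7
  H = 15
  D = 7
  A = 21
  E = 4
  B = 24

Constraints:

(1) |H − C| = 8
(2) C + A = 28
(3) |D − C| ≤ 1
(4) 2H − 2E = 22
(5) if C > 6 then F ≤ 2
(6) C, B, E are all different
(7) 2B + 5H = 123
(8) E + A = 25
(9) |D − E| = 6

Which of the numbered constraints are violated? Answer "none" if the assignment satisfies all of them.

(1) |15 − 7| = 8 — satisfied.
(2) C + A = 7 + 21 = 28 — satisfied.
(3) |7 − 7| = 0; 0 ≤ 1 — satisfied.
(4) 2H − 2E = 2(15) − 2(4) = 22 — satisfied.
(5) C = 7 > 6, so we need F ≤ 2; but F = 3 > 2 — violated.
(6) values 7, 24, 4 are pairwise distinct — satisfied.
(7) 2B + 5H = 2(24) + 5(15) = 123 — satisfied.
(8) E + A = 4 + 21 = 25 — satisfied.
(9) |7 − 4| = 3, not 6 — violated.

Constraints 5 and 9 do not hold.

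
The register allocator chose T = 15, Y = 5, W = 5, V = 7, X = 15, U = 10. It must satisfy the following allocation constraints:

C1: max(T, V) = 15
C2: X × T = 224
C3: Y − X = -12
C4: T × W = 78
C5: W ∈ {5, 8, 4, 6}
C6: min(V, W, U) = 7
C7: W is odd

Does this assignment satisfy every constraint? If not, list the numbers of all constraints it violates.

Violated: 2, 3, 4, 6.

C1: max(15, 7) = 15  ✓
C2: X × T = 15 × 15 = 225, not 224  ✗
C3: Y − X = 5 − 15 = -10, not -12  ✗
C4: T × W = 15 × 5 = 75, not 78  ✗
C5: W = 5 is in {5, 8, 4, 6}  ✓
C6: min(7, 5, 10) = 5, not 7  ✗
C7: W = 5 is odd  ✓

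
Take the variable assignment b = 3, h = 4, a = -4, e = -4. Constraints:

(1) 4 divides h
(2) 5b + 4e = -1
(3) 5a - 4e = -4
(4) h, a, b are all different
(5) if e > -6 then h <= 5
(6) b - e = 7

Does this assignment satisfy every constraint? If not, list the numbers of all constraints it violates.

(1) 4 / 4 = 1, so 4 divides 4 — holds.
(2) 5b + 4e = 5(3) + 4(-4) = -1 — holds.
(3) 5a - 4e = 5(-4) - 4(-4) = -4 — holds.
(4) values 4, -4, 3 are pairwise distinct — holds.
(5) e = -4 > -6, so we need h ≤ 5; h = 4 ≤ 5 — holds.
(6) b - e = 3 - (-4) = 7 — holds.

None — every constraint holds.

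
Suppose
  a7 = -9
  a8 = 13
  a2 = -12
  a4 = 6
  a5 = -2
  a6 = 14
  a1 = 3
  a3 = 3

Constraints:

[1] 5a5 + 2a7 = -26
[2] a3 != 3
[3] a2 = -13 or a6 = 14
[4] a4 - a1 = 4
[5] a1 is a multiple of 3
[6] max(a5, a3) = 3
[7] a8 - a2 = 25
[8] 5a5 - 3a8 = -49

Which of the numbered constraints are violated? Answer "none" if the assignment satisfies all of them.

Violated: 1, 2, and 4.

[1] 5a5 + 2a7 = 5(-2) + 2(-9) = -28, not -26 — violated.
[2] a3 = 3, but 3 is required to differ — violated.
[3] a2 = -12 ≠ -13, but a6 = 14 = 14 (second disjunct) — satisfied.
[4] a4 - a1 = 6 - 3 = 3, not 4 — violated.
[5] 3 / 3 = 1, so 3 divides 3 — satisfied.
[6] max(-2, 3) = 3 — satisfied.
[7] a8 - a2 = 13 - (-12) = 25 — satisfied.
[8] 5a5 - 3a8 = 5(-2) - 3(13) = -49 — satisfied.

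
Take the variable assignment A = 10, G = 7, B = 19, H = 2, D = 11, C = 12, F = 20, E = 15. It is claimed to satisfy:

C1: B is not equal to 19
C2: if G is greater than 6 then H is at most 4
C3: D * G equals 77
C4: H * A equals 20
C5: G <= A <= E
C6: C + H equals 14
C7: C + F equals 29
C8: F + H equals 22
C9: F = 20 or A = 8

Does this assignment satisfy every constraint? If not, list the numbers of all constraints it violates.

C1: B = 19, but 19 is required to differ  false
C2: G = 7 > 6, so we need H ≤ 4; H = 2 ≤ 4  true
C3: D * G = 11 * 7 = 77  true
C4: H * A = 2 * 10 = 20  true
C5: values 7 <= 10 <= 15  true
C6: C + H = 12 + 2 = 14  true
C7: C + F = 12 + 20 = 32, not 29  false
C8: F + H = 20 + 2 = 22  true
C9: F = 20 = 20 (first disjunct)  true

Constraints 1 and 7 are violated.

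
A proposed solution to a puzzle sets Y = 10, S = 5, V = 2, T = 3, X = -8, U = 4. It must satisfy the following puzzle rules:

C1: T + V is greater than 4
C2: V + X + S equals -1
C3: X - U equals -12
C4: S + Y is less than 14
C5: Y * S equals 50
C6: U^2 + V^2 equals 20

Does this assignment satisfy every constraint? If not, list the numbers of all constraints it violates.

C1: T + V = 3 + 2 = 5; 5 > 4 — holds.
C2: V + X + S = 2 + (-8) + 5 = -1 — holds.
C3: X - U = -8 - 4 = -12 — holds.
C4: S + Y = 5 + 10 = 15; 15 ≥ 14, bound 14 not met — fails.
C5: Y * S = 10 * 5 = 50 — holds.
C6: U^2 + V^2 = 4^2 + 2^2 = 16 + 4 = 20 — holds.

Constraint 4 is violated.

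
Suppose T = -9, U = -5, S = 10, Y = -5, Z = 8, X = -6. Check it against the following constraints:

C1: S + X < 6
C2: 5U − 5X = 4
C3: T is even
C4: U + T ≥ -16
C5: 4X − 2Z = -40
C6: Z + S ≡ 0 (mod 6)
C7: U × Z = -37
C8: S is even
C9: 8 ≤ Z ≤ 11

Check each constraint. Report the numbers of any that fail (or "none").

Violated: 2, 3, 7.

C1: S + X = 10 + (-6) = 4; 4 < 6 — satisfied.
C2: 5U − 5X = 5(-5) − 5(-6) = 5, not 4 — violated.
C3: T = -9 is odd — violated.
C4: U + T = -5 + (-9) = -14; -14 ≥ -16 — satisfied.
C5: 4X − 2Z = 4(-6) − 2(8) = -40 — satisfied.
C6: Z + S = 18; 18 mod 6 = 0 — satisfied.
C7: U × Z = -5 × 8 = -40, not -37 — violated.
C8: S = 10 is even — satisfied.
C9: Z = 8 lies in [8, 11] — satisfied.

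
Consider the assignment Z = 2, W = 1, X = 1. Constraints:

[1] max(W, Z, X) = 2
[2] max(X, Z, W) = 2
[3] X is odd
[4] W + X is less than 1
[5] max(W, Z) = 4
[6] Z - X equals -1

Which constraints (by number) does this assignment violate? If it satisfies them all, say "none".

Constraints 4, 5, and 6 do not hold.

[1] max(1, 2, 1) = 2  true
[2] max(1, 2, 1) = 2  true
[3] X = 1 is odd  true
[4] W + X = 1 + 1 = 2; 2 ≥ 1, bound 1 not met  false
[5] max(1, 2) = 2, not 4  false
[6] Z - X = 2 - 1 = 1, not -1  false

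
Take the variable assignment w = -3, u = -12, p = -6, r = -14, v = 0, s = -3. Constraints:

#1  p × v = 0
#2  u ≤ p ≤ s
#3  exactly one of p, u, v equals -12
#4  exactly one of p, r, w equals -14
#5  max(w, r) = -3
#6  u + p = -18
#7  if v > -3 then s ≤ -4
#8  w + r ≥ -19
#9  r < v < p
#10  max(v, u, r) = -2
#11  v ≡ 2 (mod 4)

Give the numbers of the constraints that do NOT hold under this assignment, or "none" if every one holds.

#1 p × v = -6 × 0 = 0 — holds.
#2 values -12 ≤ -6 ≤ -3 — holds.
#3 p=-6, u=-12, v=0; 1 of them equals -12 — holds.
#4 p=-6, r=-14, w=-3; 1 of them equals -14 — holds.
#5 max(-3, -14) = -3 — holds.
#6 u + p = -12 + (-6) = -18 — holds.
#7 v = 0 > -3, so we need s ≤ -4; but s = -3 > -4 — fails.
#8 w + r = -3 + (-14) = -17; -17 ≥ -19 — holds.
#9 values -14, 0, -6; v = 0 is not < p = -6 — fails.
#10 max(0, -12, -14) = 0, not -2 — fails.
#11 0 mod 4 = 0, not 2 — fails.

Violated: 7, 9, 10, 11.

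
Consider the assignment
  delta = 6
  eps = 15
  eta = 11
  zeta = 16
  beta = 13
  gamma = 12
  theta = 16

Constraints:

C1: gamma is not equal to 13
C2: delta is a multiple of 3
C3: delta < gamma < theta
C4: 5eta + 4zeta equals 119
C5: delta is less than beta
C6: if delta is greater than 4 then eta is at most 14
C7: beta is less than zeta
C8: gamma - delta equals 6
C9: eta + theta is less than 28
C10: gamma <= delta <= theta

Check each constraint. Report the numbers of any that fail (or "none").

C1: gamma = 12, and 12 ≠ 13 — holds.
C2: 6 / 3 = 2, so 3 divides 6 — holds.
C3: values 6 < 12 < 16 — holds.
C4: 5eta + 4zeta = 5(11) + 4(16) = 119 — holds.
C5: delta = 6, beta = 13; 6 < 13 — holds.
C6: delta = 6 > 4, so we need eta ≤ 14; eta = 11 ≤ 14 — holds.
C7: beta = 13, zeta = 16; 13 < 16 — holds.
C8: gamma - delta = 12 - 6 = 6 — holds.
C9: eta + theta = 11 + 16 = 27; 27 < 28 — holds.
C10: values 12, 6, 16; gamma = 12 is not <= delta = 6 — does not hold.

The assignment fails constraint 10.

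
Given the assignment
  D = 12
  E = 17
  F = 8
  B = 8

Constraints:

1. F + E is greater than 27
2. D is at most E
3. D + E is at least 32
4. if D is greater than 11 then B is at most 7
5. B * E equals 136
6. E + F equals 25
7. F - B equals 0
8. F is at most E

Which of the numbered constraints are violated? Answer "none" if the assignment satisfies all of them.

1. F + E = 8 + 17 = 25; 25 ≤ 27, bound 27 not met — does not hold.
2. D = 12, E = 17; 12 ≤ 17 — holds.
3. D + E = 12 + 17 = 29; 29 < 32, bound 32 not met — does not hold.
4. D = 12 > 11, so we need B ≤ 7; but B = 8 > 7 — does not hold.
5. B * E = 8 * 17 = 136 — holds.
6. E + F = 17 + 8 = 25 — holds.
7. F - B = 8 - 8 = 0 — holds.
8. F = 8, E = 17; 8 ≤ 17 — holds.

No — constraints 1, 3, 4 are not satisfied.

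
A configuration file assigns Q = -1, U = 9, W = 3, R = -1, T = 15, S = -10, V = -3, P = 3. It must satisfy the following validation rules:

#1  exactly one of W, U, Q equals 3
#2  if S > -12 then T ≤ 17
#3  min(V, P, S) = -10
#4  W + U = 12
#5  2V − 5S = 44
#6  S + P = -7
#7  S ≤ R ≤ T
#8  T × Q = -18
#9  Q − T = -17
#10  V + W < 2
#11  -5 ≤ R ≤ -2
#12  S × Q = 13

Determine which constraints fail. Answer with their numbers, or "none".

Constraints 8, 9, 11, 12 are violated.

#1 W=3, U=9, Q=-1; 1 of them equals 3 — holds.
#2 S = -10 > -12, so we need T ≤ 17; T = 15 ≤ 17 — holds.
#3 min(-3, 3, -10) = -10 — holds.
#4 W + U = 3 + 9 = 12 — holds.
#5 2V − 5S = 2(-3) − 5(-10) = 44 — holds.
#6 S + P = -10 + 3 = -7 — holds.
#7 values -10 ≤ -1 ≤ 15 — holds.
#8 T × Q = 15 × (-1) = -15, not -18 — fails.
#9 Q − T = -1 − 15 = -16, not -17 — fails.
#10 V + W = -3 + 3 = 0; 0 < 2 — holds.
#11 R = -1 is outside [-5, -2] — fails.
#12 S × Q = -10 × (-1) = 10, not 13 — fails.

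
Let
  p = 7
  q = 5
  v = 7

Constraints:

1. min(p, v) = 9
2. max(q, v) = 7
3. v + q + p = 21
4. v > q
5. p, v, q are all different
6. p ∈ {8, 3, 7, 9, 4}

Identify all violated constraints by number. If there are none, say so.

1. min(7, 7) = 7, not 9 — violated.
2. max(5, 7) = 7 — OK.
3. v + q + p = 7 + 5 + 7 = 19, not 21 — violated.
4. v = 7, q = 5; 7 > 5 — OK.
5. p = v = 7, not all different — violated.
6. p = 7 is in {8, 3, 7, 9, 4} — OK.

Violated: 1, 3, and 5.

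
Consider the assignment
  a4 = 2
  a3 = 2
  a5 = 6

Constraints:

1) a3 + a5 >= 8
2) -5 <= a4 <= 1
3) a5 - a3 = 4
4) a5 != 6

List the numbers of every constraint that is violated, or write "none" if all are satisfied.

1) a3 + a5 = 2 + 6 = 8; 8 ≥ 8 — satisfied.
2) a4 = 2 is outside [-5, 1] — violated.
3) a5 - a3 = 6 - 2 = 4 — satisfied.
4) a5 = 6, but 6 is required to differ — violated.

Violated: 2 and 4.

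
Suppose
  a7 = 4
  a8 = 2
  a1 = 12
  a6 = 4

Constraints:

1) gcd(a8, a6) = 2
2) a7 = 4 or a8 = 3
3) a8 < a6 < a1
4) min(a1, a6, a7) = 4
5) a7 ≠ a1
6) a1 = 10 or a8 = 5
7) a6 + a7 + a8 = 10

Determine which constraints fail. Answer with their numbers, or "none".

Constraint 6 is violated.

1) gcd(2, 4) = 2  holds
2) a7 = 4 = 4 (first disjunct)  holds
3) values 2 < 4 < 12  holds
4) min(12, 4, 4) = 4  holds
5) a7 = 4, a1 = 12; distinct  holds
6) a1 = 12 ≠ 10 and a8 = 2 ≠ 5; both disjuncts false  fails
7) a6 + a7 + a8 = 4 + 4 + 2 = 10  holds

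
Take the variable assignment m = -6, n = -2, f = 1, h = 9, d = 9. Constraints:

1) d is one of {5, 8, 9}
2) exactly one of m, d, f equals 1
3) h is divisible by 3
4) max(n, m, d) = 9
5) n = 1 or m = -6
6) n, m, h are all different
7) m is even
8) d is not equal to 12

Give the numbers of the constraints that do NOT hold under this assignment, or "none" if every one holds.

1) d = 9 is in {5, 8, 9} — holds.
2) m=-6, d=9, f=1; 1 of them equals 1 — holds.
3) 9 / 3 = 3, so 3 divides 9 — holds.
4) max(-2, -6, 9) = 9 — holds.
5) n = -2 ≠ 1, but m = -6 = -6 (second disjunct) — holds.
6) values -2, -6, 9 are pairwise distinct — holds.
7) m = -6 is even — holds.
8) d = 9, and 9 ≠ 12 — holds.

The assignment satisfies every constraint.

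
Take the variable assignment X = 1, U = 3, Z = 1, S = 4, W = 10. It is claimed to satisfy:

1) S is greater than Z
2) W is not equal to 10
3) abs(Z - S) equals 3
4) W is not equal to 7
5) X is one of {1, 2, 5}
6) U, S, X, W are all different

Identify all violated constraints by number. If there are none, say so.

1) S = 4, Z = 1; 4 > 1  holds
2) W = 10, but 10 is required to differ  fails
3) abs(1 - 4) = 3  holds
4) W = 10, and 10 ≠ 7  holds
5) X = 1 is in {1, 2, 5}  holds
6) values 3, 4, 1, 10 are pairwise distinct  holds

Violated: 2.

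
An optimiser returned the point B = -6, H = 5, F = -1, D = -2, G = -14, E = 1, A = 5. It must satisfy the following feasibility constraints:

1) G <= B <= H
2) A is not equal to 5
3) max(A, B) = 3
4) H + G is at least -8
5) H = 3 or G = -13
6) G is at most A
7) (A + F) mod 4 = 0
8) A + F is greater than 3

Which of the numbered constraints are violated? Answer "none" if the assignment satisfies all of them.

The assignment fails constraints 2, 3, 4, 5.

1) values -14 <= -6 <= 5 — satisfied.
2) A = 5, but 5 is required to differ — violated.
3) max(5, -6) = 5, not 3 — violated.
4) H + G = 5 + (-14) = -9; -9 < -8, bound -8 not met — violated.
5) H = 5 ≠ 3 and G = -14 ≠ -13; both disjuncts false — violated.
6) G = -14, A = 5; -14 ≤ 5 — satisfied.
7) A + F = 4; 4 mod 4 = 0 — satisfied.
8) A + F = 5 + (-1) = 4; 4 > 3 — satisfied.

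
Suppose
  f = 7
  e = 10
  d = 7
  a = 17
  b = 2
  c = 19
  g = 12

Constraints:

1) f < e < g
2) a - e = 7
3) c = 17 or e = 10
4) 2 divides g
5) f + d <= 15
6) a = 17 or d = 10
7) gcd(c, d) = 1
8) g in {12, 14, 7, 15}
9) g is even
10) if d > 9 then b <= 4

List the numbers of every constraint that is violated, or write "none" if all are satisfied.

1) values 7 < 10 < 12  ✔
2) a - e = 17 - 10 = 7  ✔
3) c = 19 ≠ 17, but e = 10 = 10 (second disjunct)  ✔
4) 12 / 2 = 6, so 2 divides 12  ✔
5) f + d = 7 + 7 = 14; 14 ≤ 15  ✔
6) a = 17 = 17 (first disjunct)  ✔
7) gcd(19, 7) = 1  ✔
8) g = 12 is in {12, 14, 7, 15}  ✔
9) g = 12 is even  ✔
10) d = 7, not > 9; antecedent false, conditional vacuously true  ✔

None — every constraint holds.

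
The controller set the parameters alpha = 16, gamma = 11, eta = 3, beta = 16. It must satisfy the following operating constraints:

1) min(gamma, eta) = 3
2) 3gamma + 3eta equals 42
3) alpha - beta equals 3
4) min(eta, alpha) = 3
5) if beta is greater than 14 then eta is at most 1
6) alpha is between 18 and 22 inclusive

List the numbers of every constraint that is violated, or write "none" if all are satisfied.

Violated: 3, 5, 6.

1) min(11, 3) = 3 — holds.
2) 3gamma + 3eta = 3(11) + 3(3) = 42 — holds.
3) alpha - beta = 16 - 16 = 0, not 3 — fails.
4) min(3, 16) = 3 — holds.
5) beta = 16 > 14, so we need eta ≤ 1; but eta = 3 > 1 — fails.
6) alpha = 16 is outside [18, 22] — fails.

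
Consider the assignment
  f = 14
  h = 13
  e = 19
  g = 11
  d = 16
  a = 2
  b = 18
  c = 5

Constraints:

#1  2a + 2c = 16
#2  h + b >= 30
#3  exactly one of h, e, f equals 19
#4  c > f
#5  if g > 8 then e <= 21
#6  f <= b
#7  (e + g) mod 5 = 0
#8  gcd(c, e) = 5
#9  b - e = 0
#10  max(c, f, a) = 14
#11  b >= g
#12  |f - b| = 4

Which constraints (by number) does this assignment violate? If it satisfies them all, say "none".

#1 2a + 2c = 2(2) + 2(5) = 14, not 16 — does not hold.
#2 h + b = 13 + 18 = 31; 31 ≥ 30 — holds.
#3 h=13, e=19, f=14; 1 of them equals 19 — holds.
#4 c = 5, f = 14; 5 ≤ 14 (want >) — does not hold.
#5 g = 11 > 8, so we need e ≤ 21; e = 19 ≤ 21 — holds.
#6 f = 14, b = 18; 14 ≤ 18 — holds.
#7 e + g = 30; 30 mod 5 = 0 — holds.
#8 gcd(5, 19) = 1, not 5 — does not hold.
#9 b - e = 18 - 19 = -1, not 0 — does not hold.
#10 max(5, 14, 2) = 14 — holds.
#11 b = 18, g = 11; 18 ≥ 11 — holds.
#12 |14 - 18| = 4 — holds.

Constraints 1, 4, 8, 9 do not hold.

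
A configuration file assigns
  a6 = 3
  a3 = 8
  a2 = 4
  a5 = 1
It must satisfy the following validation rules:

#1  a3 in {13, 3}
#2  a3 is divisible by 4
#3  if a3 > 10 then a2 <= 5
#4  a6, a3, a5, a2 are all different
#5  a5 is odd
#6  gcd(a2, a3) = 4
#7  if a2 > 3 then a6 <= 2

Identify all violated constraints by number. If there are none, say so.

#1 a3 = 8 is not in {13, 3} — violated.
#2 8 / 4 = 2, so 4 divides 8 — OK.
#3 a3 = 8, not > 10; antecedent false, conditional vacuously true — OK.
#4 values 3, 8, 1, 4 are pairwise distinct — OK.
#5 a5 = 1 is odd — OK.
#6 gcd(4, 8) = 4 — OK.
#7 a2 = 4 > 3, so we need a6 ≤ 2; but a6 = 3 > 2 — violated.

Violated: 1, 7.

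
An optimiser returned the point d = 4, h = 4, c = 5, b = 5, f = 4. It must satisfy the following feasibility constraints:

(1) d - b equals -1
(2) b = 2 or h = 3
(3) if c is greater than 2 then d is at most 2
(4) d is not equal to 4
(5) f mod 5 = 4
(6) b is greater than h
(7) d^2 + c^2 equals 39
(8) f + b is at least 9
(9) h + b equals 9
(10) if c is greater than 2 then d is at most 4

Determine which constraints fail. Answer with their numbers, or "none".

(1) d - b = 4 - 5 = -1 — holds.
(2) b = 5 ≠ 2 and h = 4 ≠ 3; both disjuncts false — does not hold.
(3) c = 5 > 2, so we need d ≤ 2; but d = 4 > 2 — does not hold.
(4) d = 4, but 4 is required to differ — does not hold.
(5) 4 mod 5 = 4 — holds.
(6) b = 5, h = 4; 5 > 4 — holds.
(7) d^2 + c^2 = 4^2 + 5^2 = 16 + 25 = 41, not 39 — does not hold.
(8) f + b = 4 + 5 = 9; 9 ≥ 9 — holds.
(9) h + b = 4 + 5 = 9 — holds.
(10) c = 5 > 2, so we need d ≤ 4; d = 4 ≤ 4 — holds.

The assignment fails constraints 2, 3, 4, and 7.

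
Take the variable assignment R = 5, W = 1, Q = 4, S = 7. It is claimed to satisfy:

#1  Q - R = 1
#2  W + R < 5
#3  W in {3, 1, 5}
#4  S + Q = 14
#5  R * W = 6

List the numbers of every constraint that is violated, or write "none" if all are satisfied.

No — constraints 1, 2, 4, and 5 are not satisfied.

#1 Q - R = 4 - 5 = -1, not 1 — violated.
#2 W + R = 1 + 5 = 6; 6 ≥ 5, bound 5 not met — violated.
#3 W = 1 is in {3, 1, 5} — satisfied.
#4 S + Q = 7 + 4 = 11, not 14 — violated.
#5 R * W = 5 * 1 = 5, not 6 — violated.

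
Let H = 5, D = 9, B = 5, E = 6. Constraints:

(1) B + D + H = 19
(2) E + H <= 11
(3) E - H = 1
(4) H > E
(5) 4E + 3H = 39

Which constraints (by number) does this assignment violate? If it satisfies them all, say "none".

(1) B + D + H = 5 + 9 + 5 = 19 — holds.
(2) E + H = 6 + 5 = 11; 11 ≤ 11 — holds.
(3) E - H = 6 - 5 = 1 — holds.
(4) H = 5, E = 6; 5 ≤ 6 (want >) — does not hold.
(5) 4E + 3H = 4(6) + 3(5) = 39 — holds.

No — constraint 4 is not satisfied.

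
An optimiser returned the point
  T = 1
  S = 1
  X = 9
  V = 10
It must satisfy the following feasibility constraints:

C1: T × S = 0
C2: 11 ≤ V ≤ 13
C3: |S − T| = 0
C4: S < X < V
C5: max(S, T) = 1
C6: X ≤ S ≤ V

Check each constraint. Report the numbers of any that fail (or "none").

C1: T × S = 1 × 1 = 1, not 0 — violated.
C2: V = 10 is outside [11, 13] — violated.
C3: |1 − 1| = 0 — OK.
C4: values 1 < 9 < 10 — OK.
C5: max(1, 1) = 1 — OK.
C6: values 9, 1, 10; X = 9 is not ≤ S = 1 — violated.

Constraints 1, 2, 6 are violated.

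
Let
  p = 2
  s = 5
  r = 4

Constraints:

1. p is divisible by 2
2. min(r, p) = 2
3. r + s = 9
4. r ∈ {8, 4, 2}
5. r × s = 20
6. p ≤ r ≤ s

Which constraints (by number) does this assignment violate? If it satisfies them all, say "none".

1. 2 / 2 = 1, so 2 divides 2 — satisfied.
2. min(4, 2) = 2 — satisfied.
3. r + s = 4 + 5 = 9 — satisfied.
4. r = 4 is in {8, 4, 2} — satisfied.
5. r × s = 4 × 5 = 20 — satisfied.
6. values 2 ≤ 4 ≤ 5 — satisfied.

Yes — all constraints hold.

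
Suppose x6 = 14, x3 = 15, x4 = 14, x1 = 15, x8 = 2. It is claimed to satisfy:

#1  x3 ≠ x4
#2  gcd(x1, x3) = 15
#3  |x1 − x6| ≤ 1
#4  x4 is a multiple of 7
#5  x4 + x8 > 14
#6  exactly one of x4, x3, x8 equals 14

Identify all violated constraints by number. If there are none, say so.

#1 x3 = 15, x4 = 14; distinct — holds.
#2 gcd(15, 15) = 15 — holds.
#3 |15 − 14| = 1; 1 ≤ 1 — holds.
#4 14 / 7 = 2, so 7 divides 14 — holds.
#5 x4 + x8 = 14 + 2 = 16; 16 > 14 — holds.
#6 x4=14, x3=15, x8=2; 1 of them equals 14 — holds.

No violations.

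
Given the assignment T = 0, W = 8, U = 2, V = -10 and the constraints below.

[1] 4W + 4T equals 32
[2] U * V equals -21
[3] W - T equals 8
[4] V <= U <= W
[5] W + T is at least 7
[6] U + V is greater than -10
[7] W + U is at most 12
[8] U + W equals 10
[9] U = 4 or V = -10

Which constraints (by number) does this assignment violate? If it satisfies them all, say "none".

[1] 4W + 4T = 4(8) + 4(0) = 32 — OK.
[2] U * V = 2 * (-10) = -20, not -21 — violated.
[3] W - T = 8 - 0 = 8 — OK.
[4] values -10 <= 2 <= 8 — OK.
[5] W + T = 8 + 0 = 8; 8 ≥ 7 — OK.
[6] U + V = 2 + (-10) = -8; -8 > -10 — OK.
[7] W + U = 8 + 2 = 10; 10 ≤ 12 — OK.
[8] U + W = 2 + 8 = 10 — OK.
[9] U = 2 ≠ 4, but V = -10 = -10 (second disjunct) — OK.

Constraint 2 is violated.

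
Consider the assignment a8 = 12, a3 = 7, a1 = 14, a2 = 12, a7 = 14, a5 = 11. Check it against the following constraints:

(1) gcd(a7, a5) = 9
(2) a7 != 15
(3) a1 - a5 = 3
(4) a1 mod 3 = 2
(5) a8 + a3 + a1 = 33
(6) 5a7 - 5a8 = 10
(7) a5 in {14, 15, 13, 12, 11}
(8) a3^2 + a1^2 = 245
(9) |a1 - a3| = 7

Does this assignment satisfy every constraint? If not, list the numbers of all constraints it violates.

No — constraint 1 is not satisfied.

(1) gcd(14, 11) = 1, not 9 — violated.
(2) a7 = 14, and 14 ≠ 15 — satisfied.
(3) a1 - a5 = 14 - 11 = 3 — satisfied.
(4) 14 mod 3 = 2 — satisfied.
(5) a8 + a3 + a1 = 12 + 7 + 14 = 33 — satisfied.
(6) 5a7 - 5a8 = 5(14) - 5(12) = 10 — satisfied.
(7) a5 = 11 is in {14, 15, 13, 12, 11} — satisfied.
(8) a3^2 + a1^2 = 7^2 + 14^2 = 49 + 196 = 245 — satisfied.
(9) |14 - 7| = 7 — satisfied.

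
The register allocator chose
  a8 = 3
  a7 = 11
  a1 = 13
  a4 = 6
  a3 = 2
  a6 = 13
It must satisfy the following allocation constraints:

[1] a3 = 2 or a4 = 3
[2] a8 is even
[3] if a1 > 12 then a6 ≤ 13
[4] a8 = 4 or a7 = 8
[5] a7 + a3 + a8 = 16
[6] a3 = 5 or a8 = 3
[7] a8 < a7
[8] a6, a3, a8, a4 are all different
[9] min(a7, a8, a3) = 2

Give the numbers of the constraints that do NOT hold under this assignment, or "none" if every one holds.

Constraints 2, 4 do not hold.

[1] a3 = 2 = 2 (first disjunct) — OK.
[2] a8 = 3 is odd — violated.
[3] a1 = 13 > 12, so we need a6 ≤ 13; a6 = 13 ≤ 13 — OK.
[4] a8 = 3 ≠ 4 and a7 = 11 ≠ 8; both disjuncts false — violated.
[5] a7 + a3 + a8 = 11 + 2 + 3 = 16 — OK.
[6] a3 = 2 ≠ 5, but a8 = 3 = 3 (second disjunct) — OK.
[7] a8 = 3, a7 = 11; 3 < 11 — OK.
[8] values 13, 2, 3, 6 are pairwise distinct — OK.
[9] min(11, 3, 2) = 2 — OK.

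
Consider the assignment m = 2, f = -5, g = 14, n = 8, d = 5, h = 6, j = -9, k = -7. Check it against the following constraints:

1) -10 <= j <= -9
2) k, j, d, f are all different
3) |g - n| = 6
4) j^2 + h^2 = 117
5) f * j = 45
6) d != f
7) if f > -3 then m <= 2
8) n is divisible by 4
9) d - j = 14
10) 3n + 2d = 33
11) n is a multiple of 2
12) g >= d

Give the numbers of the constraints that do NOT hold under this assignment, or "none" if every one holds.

No — constraint 10 is not satisfied.

1) j = -9 lies in [-10, -9] — OK.
2) values -7, -9, 5, -5 are pairwise distinct — OK.
3) |14 - 8| = 6 — OK.
4) j^2 + h^2 = (-9)^2 + 6^2 = 81 + 36 = 117 — OK.
5) f * j = -5 * (-9) = 45 — OK.
6) d = 5, f = -5; distinct — OK.
7) f = -5, not > -3; antecedent false, conditional vacuously true — OK.
8) 8 / 4 = 2, so 4 divides 8 — OK.
9) d - j = 5 - (-9) = 14 — OK.
10) 3n + 2d = 3(8) + 2(5) = 34, not 33 — violated.
11) 8 / 2 = 4, so 2 divides 8 — OK.
12) g = 14, d = 5; 14 ≥ 5 — OK.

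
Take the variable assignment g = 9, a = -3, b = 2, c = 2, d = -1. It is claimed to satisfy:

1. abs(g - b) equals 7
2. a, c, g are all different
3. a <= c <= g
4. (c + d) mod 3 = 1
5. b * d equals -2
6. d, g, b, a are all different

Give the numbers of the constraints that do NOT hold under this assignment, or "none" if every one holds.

1. abs(9 - 2) = 7  ✓
2. values -3, 2, 9 are pairwise distinct  ✓
3. values -3 <= 2 <= 9  ✓
4. c + d = 1; 1 mod 3 = 1  ✓
5. b * d = 2 * (-1) = -2  ✓
6. values -1, 9, 2, -3 are pairwise distinct  ✓

Yes — all constraints hold.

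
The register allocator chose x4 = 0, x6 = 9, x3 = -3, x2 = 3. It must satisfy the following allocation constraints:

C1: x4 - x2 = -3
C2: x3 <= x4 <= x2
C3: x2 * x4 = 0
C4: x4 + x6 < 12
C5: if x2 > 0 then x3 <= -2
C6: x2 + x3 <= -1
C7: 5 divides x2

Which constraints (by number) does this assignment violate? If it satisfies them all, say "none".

C1: x4 - x2 = 0 - 3 = -3 — OK.
C2: values -3 <= 0 <= 3 — OK.
C3: x2 * x4 = 3 * 0 = 0 — OK.
C4: x4 + x6 = 0 + 9 = 9; 9 < 12 — OK.
C5: x2 = 3 > 0, so we need x3 ≤ -2; x3 = -3 ≤ -2 — OK.
C6: x2 + x3 = 3 + (-3) = 0; 0 > -1, bound -1 not met — violated.
C7: 3 = 5*0 + 3, so 5 does not divide 3 — violated.

No — constraints 6 and 7 are not satisfied.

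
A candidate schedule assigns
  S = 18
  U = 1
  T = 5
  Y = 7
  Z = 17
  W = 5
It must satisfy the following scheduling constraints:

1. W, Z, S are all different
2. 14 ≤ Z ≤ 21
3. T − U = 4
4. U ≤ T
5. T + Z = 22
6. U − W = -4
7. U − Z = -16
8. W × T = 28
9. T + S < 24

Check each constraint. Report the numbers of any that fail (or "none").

1. values 5, 17, 18 are pairwise distinct  OK
2. Z = 17 lies in [14, 21]  OK
3. T − U = 5 − 1 = 4  OK
4. U = 1, T = 5; 1 ≤ 5  OK
5. T + Z = 5 + 17 = 22  OK
6. U − W = 1 − 5 = -4  OK
7. U − Z = 1 − 17 = -16  OK
8. W × T = 5 × 5 = 25, not 28  FAIL
9. T + S = 5 + 18 = 23; 23 < 24  OK

Violated: 8.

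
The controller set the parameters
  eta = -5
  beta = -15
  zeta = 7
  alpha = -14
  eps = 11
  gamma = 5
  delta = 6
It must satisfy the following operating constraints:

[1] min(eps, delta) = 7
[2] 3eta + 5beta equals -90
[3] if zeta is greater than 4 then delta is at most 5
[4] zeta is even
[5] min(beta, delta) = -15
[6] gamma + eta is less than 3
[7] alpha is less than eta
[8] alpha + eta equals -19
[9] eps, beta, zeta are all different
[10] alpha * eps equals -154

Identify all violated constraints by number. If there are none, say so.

The assignment fails constraints 1, 3, and 4.

[1] min(11, 6) = 6, not 7  ✘
[2] 3eta + 5beta = 3(-5) + 5(-15) = -90  ✔
[3] zeta = 7 > 4, so we need delta ≤ 5; but delta = 6 > 5  ✘
[4] zeta = 7 is odd  ✘
[5] min(-15, 6) = -15  ✔
[6] gamma + eta = 5 + (-5) = 0; 0 < 3  ✔
[7] alpha = -14, eta = -5; -14 < -5  ✔
[8] alpha + eta = -14 + (-5) = -19  ✔
[9] values 11, -15, 7 are pairwise distinct  ✔
[10] alpha * eps = -14 * 11 = -154  ✔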